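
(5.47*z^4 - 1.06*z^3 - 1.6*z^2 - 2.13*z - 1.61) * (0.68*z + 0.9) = 3.7196*z^5 + 4.2022*z^4 - 2.042*z^3 - 2.8884*z^2 - 3.0118*z - 1.449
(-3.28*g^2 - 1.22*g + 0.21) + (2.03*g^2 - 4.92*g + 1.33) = -1.25*g^2 - 6.14*g + 1.54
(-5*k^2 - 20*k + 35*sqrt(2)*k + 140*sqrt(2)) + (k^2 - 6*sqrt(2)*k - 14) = -4*k^2 - 20*k + 29*sqrt(2)*k - 14 + 140*sqrt(2)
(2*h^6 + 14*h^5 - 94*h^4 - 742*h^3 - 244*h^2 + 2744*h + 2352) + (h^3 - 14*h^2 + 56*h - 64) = 2*h^6 + 14*h^5 - 94*h^4 - 741*h^3 - 258*h^2 + 2800*h + 2288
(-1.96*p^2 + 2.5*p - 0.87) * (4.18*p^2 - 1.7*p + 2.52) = -8.1928*p^4 + 13.782*p^3 - 12.8258*p^2 + 7.779*p - 2.1924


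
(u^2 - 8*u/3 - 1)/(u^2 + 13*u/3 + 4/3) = (u - 3)/(u + 4)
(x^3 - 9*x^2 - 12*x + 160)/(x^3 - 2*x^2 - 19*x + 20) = (x - 8)/(x - 1)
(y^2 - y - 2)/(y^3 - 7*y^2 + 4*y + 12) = 1/(y - 6)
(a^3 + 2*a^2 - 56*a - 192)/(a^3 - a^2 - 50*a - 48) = (a + 4)/(a + 1)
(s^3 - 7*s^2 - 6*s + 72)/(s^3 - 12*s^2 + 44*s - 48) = (s + 3)/(s - 2)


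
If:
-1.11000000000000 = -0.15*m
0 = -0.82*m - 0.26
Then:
No Solution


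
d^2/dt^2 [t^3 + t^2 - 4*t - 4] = 6*t + 2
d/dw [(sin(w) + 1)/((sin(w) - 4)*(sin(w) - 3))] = (-2*sin(w) + cos(w)^2 + 18)*cos(w)/((sin(w) - 4)^2*(sin(w) - 3)^2)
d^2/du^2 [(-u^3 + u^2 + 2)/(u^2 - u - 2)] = 4*(-u^3 + 3*u^2 - 9*u + 5)/(u^6 - 3*u^5 - 3*u^4 + 11*u^3 + 6*u^2 - 12*u - 8)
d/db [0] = 0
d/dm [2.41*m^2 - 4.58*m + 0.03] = 4.82*m - 4.58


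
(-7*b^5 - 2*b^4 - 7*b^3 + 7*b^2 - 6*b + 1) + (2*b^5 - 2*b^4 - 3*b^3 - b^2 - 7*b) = -5*b^5 - 4*b^4 - 10*b^3 + 6*b^2 - 13*b + 1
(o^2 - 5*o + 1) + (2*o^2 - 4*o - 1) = 3*o^2 - 9*o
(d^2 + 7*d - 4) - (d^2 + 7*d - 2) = -2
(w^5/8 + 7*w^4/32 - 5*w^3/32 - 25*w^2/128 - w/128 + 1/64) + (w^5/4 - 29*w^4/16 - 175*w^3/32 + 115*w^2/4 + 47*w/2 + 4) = 3*w^5/8 - 51*w^4/32 - 45*w^3/8 + 3655*w^2/128 + 3007*w/128 + 257/64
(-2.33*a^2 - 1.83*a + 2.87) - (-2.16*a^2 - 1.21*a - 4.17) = -0.17*a^2 - 0.62*a + 7.04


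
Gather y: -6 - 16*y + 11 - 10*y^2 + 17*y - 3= -10*y^2 + y + 2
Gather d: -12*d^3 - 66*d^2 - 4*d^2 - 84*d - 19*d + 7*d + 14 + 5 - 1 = -12*d^3 - 70*d^2 - 96*d + 18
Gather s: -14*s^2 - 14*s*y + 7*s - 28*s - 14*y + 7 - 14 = -14*s^2 + s*(-14*y - 21) - 14*y - 7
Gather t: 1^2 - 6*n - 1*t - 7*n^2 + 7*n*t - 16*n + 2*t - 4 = -7*n^2 - 22*n + t*(7*n + 1) - 3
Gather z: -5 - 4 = -9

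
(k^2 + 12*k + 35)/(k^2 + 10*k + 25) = (k + 7)/(k + 5)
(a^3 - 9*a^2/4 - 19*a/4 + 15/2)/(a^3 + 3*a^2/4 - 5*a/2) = (a - 3)/a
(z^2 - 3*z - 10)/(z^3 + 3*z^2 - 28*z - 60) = 1/(z + 6)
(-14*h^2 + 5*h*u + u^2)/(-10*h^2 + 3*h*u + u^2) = (7*h + u)/(5*h + u)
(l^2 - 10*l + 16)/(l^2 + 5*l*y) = (l^2 - 10*l + 16)/(l*(l + 5*y))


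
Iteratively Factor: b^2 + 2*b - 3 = (b + 3)*(b - 1)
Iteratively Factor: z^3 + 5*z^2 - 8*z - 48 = (z + 4)*(z^2 + z - 12) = (z - 3)*(z + 4)*(z + 4)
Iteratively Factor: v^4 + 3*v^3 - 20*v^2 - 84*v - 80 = (v + 2)*(v^3 + v^2 - 22*v - 40) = (v + 2)*(v + 4)*(v^2 - 3*v - 10) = (v - 5)*(v + 2)*(v + 4)*(v + 2)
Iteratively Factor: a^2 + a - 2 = (a + 2)*(a - 1)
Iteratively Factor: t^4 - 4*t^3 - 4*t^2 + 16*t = (t)*(t^3 - 4*t^2 - 4*t + 16) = t*(t + 2)*(t^2 - 6*t + 8) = t*(t - 4)*(t + 2)*(t - 2)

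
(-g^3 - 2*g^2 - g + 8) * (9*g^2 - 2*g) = -9*g^5 - 16*g^4 - 5*g^3 + 74*g^2 - 16*g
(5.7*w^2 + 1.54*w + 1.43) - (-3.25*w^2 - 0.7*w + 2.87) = 8.95*w^2 + 2.24*w - 1.44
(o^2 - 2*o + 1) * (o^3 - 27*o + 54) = o^5 - 2*o^4 - 26*o^3 + 108*o^2 - 135*o + 54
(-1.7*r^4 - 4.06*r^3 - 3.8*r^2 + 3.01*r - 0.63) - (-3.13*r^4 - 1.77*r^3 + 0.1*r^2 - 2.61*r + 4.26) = 1.43*r^4 - 2.29*r^3 - 3.9*r^2 + 5.62*r - 4.89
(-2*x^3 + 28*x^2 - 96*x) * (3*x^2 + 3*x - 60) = -6*x^5 + 78*x^4 - 84*x^3 - 1968*x^2 + 5760*x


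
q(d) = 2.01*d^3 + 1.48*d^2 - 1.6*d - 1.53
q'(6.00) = 233.24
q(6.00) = 476.31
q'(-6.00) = 197.72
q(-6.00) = -372.81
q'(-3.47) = 60.74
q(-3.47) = -62.14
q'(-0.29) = -1.95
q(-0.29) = -0.99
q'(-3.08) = 46.49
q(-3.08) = -41.29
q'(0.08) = -1.32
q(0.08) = -1.65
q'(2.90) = 57.70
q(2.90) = 55.30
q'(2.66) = 48.94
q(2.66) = 42.52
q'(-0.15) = -1.91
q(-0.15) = -1.26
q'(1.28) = 12.07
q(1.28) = 3.06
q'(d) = 6.03*d^2 + 2.96*d - 1.6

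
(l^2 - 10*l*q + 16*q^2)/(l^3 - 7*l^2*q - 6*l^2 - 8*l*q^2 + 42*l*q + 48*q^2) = (l - 2*q)/(l^2 + l*q - 6*l - 6*q)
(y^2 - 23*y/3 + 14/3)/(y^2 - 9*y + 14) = (y - 2/3)/(y - 2)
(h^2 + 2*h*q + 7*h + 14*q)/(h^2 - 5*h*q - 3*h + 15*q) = (h^2 + 2*h*q + 7*h + 14*q)/(h^2 - 5*h*q - 3*h + 15*q)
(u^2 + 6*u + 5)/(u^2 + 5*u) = (u + 1)/u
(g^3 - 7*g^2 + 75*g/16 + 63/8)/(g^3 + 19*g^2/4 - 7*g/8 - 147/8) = (4*g^2 - 21*g - 18)/(2*(2*g^2 + 13*g + 21))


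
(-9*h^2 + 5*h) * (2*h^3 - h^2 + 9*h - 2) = -18*h^5 + 19*h^4 - 86*h^3 + 63*h^2 - 10*h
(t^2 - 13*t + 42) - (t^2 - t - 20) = 62 - 12*t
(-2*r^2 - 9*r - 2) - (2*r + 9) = -2*r^2 - 11*r - 11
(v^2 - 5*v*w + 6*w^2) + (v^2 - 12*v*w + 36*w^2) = 2*v^2 - 17*v*w + 42*w^2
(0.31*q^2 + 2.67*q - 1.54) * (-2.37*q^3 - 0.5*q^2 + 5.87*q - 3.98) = -0.7347*q^5 - 6.4829*q^4 + 4.1345*q^3 + 15.2091*q^2 - 19.6664*q + 6.1292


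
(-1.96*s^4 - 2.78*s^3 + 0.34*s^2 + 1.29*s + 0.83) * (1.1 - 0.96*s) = 1.8816*s^5 + 0.512799999999999*s^4 - 3.3844*s^3 - 0.8644*s^2 + 0.6222*s + 0.913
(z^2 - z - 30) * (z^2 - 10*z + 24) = z^4 - 11*z^3 + 4*z^2 + 276*z - 720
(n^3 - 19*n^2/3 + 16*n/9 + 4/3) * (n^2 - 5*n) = n^5 - 34*n^4/3 + 301*n^3/9 - 68*n^2/9 - 20*n/3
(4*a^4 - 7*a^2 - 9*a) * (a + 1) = 4*a^5 + 4*a^4 - 7*a^3 - 16*a^2 - 9*a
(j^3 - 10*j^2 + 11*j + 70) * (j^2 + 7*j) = j^5 - 3*j^4 - 59*j^3 + 147*j^2 + 490*j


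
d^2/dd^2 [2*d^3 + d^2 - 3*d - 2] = 12*d + 2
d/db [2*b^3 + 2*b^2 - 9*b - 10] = 6*b^2 + 4*b - 9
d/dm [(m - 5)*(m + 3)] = 2*m - 2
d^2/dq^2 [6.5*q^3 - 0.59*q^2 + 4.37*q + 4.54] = 39.0*q - 1.18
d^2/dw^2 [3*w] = 0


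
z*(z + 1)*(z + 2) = z^3 + 3*z^2 + 2*z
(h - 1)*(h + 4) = h^2 + 3*h - 4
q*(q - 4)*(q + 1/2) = q^3 - 7*q^2/2 - 2*q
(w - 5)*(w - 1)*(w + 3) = w^3 - 3*w^2 - 13*w + 15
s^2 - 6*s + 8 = (s - 4)*(s - 2)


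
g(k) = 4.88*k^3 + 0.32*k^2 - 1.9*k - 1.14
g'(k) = 14.64*k^2 + 0.64*k - 1.9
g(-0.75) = -1.59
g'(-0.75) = 5.86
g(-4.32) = -380.39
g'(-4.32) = 268.55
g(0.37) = -1.55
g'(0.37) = 0.34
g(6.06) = 1085.12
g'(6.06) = 539.61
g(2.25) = 51.79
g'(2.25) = 73.66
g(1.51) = 13.52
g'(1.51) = 32.45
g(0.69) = -0.70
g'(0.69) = 5.51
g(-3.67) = -231.08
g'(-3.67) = 192.94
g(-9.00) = -3515.64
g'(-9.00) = 1178.18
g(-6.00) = -1032.30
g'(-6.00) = 521.30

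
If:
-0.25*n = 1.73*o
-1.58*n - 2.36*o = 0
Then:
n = 0.00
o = 0.00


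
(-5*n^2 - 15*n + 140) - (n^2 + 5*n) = -6*n^2 - 20*n + 140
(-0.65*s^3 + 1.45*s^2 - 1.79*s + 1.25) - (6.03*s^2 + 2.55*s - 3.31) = -0.65*s^3 - 4.58*s^2 - 4.34*s + 4.56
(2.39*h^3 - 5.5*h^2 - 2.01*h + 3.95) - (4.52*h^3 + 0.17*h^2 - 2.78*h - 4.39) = -2.13*h^3 - 5.67*h^2 + 0.77*h + 8.34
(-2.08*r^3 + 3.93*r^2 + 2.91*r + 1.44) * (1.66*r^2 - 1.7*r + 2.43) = -3.4528*r^5 + 10.0598*r^4 - 6.9048*r^3 + 6.9933*r^2 + 4.6233*r + 3.4992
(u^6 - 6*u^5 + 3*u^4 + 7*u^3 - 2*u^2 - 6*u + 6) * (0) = 0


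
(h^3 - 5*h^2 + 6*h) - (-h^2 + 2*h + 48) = h^3 - 4*h^2 + 4*h - 48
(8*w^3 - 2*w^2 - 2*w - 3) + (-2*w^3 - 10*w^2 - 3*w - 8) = 6*w^3 - 12*w^2 - 5*w - 11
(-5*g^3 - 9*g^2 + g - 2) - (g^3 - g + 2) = -6*g^3 - 9*g^2 + 2*g - 4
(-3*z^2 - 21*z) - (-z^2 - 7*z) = -2*z^2 - 14*z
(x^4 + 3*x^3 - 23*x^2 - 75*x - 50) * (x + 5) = x^5 + 8*x^4 - 8*x^3 - 190*x^2 - 425*x - 250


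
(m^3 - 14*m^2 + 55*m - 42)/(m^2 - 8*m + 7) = m - 6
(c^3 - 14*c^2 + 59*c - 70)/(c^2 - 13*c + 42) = (c^2 - 7*c + 10)/(c - 6)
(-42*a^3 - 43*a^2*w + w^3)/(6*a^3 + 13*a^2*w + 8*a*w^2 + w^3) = (-7*a + w)/(a + w)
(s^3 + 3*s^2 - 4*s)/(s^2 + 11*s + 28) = s*(s - 1)/(s + 7)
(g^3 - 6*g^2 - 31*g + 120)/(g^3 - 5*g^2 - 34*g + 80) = (g - 3)/(g - 2)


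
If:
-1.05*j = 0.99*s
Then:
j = -0.942857142857143*s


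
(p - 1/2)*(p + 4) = p^2 + 7*p/2 - 2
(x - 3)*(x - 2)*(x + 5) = x^3 - 19*x + 30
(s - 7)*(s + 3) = s^2 - 4*s - 21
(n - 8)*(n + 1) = n^2 - 7*n - 8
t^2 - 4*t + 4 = (t - 2)^2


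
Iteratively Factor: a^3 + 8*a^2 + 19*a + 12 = (a + 3)*(a^2 + 5*a + 4) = (a + 3)*(a + 4)*(a + 1)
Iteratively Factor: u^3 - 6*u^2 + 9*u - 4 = (u - 1)*(u^2 - 5*u + 4) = (u - 4)*(u - 1)*(u - 1)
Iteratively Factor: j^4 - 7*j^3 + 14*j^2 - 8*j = (j - 2)*(j^3 - 5*j^2 + 4*j) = (j - 2)*(j - 1)*(j^2 - 4*j) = j*(j - 2)*(j - 1)*(j - 4)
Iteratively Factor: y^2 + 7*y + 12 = (y + 4)*(y + 3)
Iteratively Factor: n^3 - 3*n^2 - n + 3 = (n - 1)*(n^2 - 2*n - 3) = (n - 3)*(n - 1)*(n + 1)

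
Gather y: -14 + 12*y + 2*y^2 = 2*y^2 + 12*y - 14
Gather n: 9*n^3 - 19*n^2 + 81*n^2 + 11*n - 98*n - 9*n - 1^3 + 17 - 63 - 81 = 9*n^3 + 62*n^2 - 96*n - 128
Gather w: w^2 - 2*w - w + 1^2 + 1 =w^2 - 3*w + 2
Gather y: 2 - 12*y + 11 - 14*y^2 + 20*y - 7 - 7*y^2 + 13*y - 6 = -21*y^2 + 21*y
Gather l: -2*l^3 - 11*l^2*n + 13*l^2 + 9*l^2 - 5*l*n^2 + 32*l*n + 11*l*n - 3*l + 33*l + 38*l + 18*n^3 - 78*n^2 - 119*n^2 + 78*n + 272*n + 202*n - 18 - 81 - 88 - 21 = -2*l^3 + l^2*(22 - 11*n) + l*(-5*n^2 + 43*n + 68) + 18*n^3 - 197*n^2 + 552*n - 208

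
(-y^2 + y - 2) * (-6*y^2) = 6*y^4 - 6*y^3 + 12*y^2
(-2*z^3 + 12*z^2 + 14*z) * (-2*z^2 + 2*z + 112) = 4*z^5 - 28*z^4 - 228*z^3 + 1372*z^2 + 1568*z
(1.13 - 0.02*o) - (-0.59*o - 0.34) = 0.57*o + 1.47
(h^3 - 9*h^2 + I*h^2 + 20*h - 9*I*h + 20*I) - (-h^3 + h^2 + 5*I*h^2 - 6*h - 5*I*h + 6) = 2*h^3 - 10*h^2 - 4*I*h^2 + 26*h - 4*I*h - 6 + 20*I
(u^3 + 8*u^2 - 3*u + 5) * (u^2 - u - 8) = u^5 + 7*u^4 - 19*u^3 - 56*u^2 + 19*u - 40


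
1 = 1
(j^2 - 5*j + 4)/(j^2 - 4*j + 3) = (j - 4)/(j - 3)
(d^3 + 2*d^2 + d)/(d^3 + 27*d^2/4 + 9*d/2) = 4*(d^2 + 2*d + 1)/(4*d^2 + 27*d + 18)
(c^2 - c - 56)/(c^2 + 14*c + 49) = (c - 8)/(c + 7)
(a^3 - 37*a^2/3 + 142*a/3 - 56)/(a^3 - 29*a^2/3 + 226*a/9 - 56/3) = 3*(a - 4)/(3*a - 4)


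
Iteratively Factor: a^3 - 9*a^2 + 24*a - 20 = (a - 5)*(a^2 - 4*a + 4) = (a - 5)*(a - 2)*(a - 2)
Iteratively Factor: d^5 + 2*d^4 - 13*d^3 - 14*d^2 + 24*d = (d - 3)*(d^4 + 5*d^3 + 2*d^2 - 8*d) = d*(d - 3)*(d^3 + 5*d^2 + 2*d - 8) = d*(d - 3)*(d + 4)*(d^2 + d - 2) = d*(d - 3)*(d + 2)*(d + 4)*(d - 1)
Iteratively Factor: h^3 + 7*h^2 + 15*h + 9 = (h + 3)*(h^2 + 4*h + 3) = (h + 3)^2*(h + 1)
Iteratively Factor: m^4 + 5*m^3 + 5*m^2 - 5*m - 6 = (m + 1)*(m^3 + 4*m^2 + m - 6) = (m + 1)*(m + 2)*(m^2 + 2*m - 3) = (m - 1)*(m + 1)*(m + 2)*(m + 3)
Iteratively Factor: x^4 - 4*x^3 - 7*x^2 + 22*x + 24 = (x - 4)*(x^3 - 7*x - 6) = (x - 4)*(x + 1)*(x^2 - x - 6) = (x - 4)*(x + 1)*(x + 2)*(x - 3)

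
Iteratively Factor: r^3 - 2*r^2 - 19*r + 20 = (r + 4)*(r^2 - 6*r + 5) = (r - 1)*(r + 4)*(r - 5)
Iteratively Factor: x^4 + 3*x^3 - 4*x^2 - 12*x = (x - 2)*(x^3 + 5*x^2 + 6*x) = x*(x - 2)*(x^2 + 5*x + 6) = x*(x - 2)*(x + 3)*(x + 2)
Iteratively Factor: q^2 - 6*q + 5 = (q - 5)*(q - 1)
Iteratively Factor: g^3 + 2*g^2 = (g + 2)*(g^2) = g*(g + 2)*(g)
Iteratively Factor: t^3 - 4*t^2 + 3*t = (t - 3)*(t^2 - t) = t*(t - 3)*(t - 1)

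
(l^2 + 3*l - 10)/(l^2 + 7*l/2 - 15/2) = 2*(l - 2)/(2*l - 3)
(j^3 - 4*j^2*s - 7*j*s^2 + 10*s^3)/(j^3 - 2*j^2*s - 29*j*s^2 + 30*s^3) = (-j^2 + 3*j*s + 10*s^2)/(-j^2 + j*s + 30*s^2)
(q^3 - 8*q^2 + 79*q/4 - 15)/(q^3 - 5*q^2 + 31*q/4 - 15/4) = (q - 4)/(q - 1)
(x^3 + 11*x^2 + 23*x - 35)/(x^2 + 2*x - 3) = (x^2 + 12*x + 35)/(x + 3)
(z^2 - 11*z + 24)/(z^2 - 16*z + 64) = (z - 3)/(z - 8)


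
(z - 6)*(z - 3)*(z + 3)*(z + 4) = z^4 - 2*z^3 - 33*z^2 + 18*z + 216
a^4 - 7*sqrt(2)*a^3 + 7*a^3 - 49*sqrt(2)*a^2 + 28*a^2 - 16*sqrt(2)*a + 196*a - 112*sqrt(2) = (a + 7)*(a - 4*sqrt(2))*(a - 2*sqrt(2))*(a - sqrt(2))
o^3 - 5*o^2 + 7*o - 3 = (o - 3)*(o - 1)^2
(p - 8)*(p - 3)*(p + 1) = p^3 - 10*p^2 + 13*p + 24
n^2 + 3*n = n*(n + 3)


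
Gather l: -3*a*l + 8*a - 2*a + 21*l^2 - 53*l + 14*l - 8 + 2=6*a + 21*l^2 + l*(-3*a - 39) - 6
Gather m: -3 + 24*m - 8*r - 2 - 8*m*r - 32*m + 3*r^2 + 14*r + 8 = m*(-8*r - 8) + 3*r^2 + 6*r + 3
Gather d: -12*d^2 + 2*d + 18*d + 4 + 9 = -12*d^2 + 20*d + 13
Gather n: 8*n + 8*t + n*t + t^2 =n*(t + 8) + t^2 + 8*t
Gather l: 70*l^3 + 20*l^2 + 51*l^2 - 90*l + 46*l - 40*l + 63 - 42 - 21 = 70*l^3 + 71*l^2 - 84*l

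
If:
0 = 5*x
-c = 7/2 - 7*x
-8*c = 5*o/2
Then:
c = -7/2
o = 56/5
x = 0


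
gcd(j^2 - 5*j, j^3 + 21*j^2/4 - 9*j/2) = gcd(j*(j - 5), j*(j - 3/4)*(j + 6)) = j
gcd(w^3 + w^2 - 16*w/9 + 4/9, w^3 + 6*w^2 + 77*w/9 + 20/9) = 1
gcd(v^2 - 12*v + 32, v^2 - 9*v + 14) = 1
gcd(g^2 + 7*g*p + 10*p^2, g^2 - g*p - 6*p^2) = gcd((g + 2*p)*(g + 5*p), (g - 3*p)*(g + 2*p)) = g + 2*p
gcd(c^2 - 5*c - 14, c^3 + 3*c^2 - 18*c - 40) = c + 2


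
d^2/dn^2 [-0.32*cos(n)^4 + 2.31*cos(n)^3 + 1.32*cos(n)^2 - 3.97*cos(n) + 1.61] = 5.12*cos(n)^4 - 20.79*cos(n)^3 - 9.12*cos(n)^2 + 17.83*cos(n) + 2.64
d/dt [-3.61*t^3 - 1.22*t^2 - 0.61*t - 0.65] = -10.83*t^2 - 2.44*t - 0.61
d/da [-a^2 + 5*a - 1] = 5 - 2*a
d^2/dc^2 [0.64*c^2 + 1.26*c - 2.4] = 1.28000000000000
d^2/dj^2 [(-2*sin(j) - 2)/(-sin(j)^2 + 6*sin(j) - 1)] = 2*(-sin(j)^5 - 10*sin(j)^4 + 26*sin(j)^3 - 32*sin(j)^2 - 49*sin(j) + 82)/(sin(j)^2 - 6*sin(j) + 1)^3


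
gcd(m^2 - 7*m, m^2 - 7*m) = m^2 - 7*m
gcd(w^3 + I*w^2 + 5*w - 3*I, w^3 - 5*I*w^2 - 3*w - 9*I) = 1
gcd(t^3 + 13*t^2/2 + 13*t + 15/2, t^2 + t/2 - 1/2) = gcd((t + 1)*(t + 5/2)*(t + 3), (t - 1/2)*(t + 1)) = t + 1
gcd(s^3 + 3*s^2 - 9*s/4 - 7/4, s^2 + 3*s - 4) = s - 1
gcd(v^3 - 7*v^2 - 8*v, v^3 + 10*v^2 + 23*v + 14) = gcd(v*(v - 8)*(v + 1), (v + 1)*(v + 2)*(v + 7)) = v + 1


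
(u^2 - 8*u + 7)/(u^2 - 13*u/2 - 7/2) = 2*(u - 1)/(2*u + 1)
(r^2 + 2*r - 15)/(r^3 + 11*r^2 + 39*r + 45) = (r - 3)/(r^2 + 6*r + 9)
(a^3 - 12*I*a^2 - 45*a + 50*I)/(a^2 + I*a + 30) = (a^2 - 7*I*a - 10)/(a + 6*I)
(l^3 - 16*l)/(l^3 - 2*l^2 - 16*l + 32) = l/(l - 2)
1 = 1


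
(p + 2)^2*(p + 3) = p^3 + 7*p^2 + 16*p + 12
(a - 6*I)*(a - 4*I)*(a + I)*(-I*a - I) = -I*a^4 - 9*a^3 - I*a^3 - 9*a^2 + 14*I*a^2 - 24*a + 14*I*a - 24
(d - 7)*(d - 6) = d^2 - 13*d + 42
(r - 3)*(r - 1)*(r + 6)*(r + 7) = r^4 + 9*r^3 - 7*r^2 - 129*r + 126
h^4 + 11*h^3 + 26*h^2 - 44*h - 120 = (h - 2)*(h + 2)*(h + 5)*(h + 6)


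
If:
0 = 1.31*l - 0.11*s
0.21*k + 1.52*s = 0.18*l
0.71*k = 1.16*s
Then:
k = 0.00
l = 0.00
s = 0.00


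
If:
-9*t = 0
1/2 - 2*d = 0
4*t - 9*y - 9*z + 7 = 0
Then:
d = 1/4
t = 0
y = 7/9 - z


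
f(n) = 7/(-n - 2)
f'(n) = 7/(-n - 2)^2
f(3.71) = -1.23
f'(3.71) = 0.21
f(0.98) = -2.35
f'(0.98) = 0.79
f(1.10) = -2.26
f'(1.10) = 0.73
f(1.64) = -1.92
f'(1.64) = 0.53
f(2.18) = -1.67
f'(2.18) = 0.40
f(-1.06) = -7.45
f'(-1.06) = 7.92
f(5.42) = -0.94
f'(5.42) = 0.13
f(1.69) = -1.90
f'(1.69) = 0.51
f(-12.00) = 0.70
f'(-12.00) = 0.07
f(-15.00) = 0.54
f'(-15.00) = 0.04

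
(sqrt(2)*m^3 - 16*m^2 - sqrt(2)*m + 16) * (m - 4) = sqrt(2)*m^4 - 16*m^3 - 4*sqrt(2)*m^3 - sqrt(2)*m^2 + 64*m^2 + 4*sqrt(2)*m + 16*m - 64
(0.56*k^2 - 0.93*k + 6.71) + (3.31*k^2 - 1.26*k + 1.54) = 3.87*k^2 - 2.19*k + 8.25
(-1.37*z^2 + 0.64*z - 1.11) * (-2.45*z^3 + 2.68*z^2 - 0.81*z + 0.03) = 3.3565*z^5 - 5.2396*z^4 + 5.5444*z^3 - 3.5343*z^2 + 0.9183*z - 0.0333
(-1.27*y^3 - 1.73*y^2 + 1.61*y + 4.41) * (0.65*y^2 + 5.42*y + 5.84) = -0.8255*y^5 - 8.0079*y^4 - 15.7469*y^3 + 1.4895*y^2 + 33.3046*y + 25.7544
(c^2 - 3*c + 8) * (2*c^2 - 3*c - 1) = 2*c^4 - 9*c^3 + 24*c^2 - 21*c - 8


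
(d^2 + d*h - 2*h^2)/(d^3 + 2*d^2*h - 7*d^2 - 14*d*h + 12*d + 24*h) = (d - h)/(d^2 - 7*d + 12)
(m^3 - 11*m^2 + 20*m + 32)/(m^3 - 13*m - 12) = (m - 8)/(m + 3)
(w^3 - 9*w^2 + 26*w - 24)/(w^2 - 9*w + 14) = (w^2 - 7*w + 12)/(w - 7)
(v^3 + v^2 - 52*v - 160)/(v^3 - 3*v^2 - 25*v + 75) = (v^2 - 4*v - 32)/(v^2 - 8*v + 15)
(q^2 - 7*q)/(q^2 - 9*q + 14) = q/(q - 2)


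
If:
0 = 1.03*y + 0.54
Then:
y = -0.52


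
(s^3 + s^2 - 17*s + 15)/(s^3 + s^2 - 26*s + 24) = (s^2 + 2*s - 15)/(s^2 + 2*s - 24)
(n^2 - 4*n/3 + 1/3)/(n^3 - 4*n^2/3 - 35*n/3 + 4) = (n - 1)/(n^2 - n - 12)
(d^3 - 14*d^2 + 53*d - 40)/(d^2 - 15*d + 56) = (d^2 - 6*d + 5)/(d - 7)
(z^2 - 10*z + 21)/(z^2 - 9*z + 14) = (z - 3)/(z - 2)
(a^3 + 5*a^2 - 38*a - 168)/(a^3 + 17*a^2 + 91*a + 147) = (a^2 - 2*a - 24)/(a^2 + 10*a + 21)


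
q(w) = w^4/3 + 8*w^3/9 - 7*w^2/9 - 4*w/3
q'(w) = 4*w^3/3 + 8*w^2/3 - 14*w/9 - 4/3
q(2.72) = 26.75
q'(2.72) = 41.00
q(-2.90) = -0.78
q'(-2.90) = -6.91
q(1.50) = 0.94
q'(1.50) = 6.83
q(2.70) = 25.94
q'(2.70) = 40.15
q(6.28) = 699.57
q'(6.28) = 424.30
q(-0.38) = 0.35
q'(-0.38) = -0.43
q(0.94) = -0.94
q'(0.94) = 0.67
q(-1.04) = -0.06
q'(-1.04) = 1.67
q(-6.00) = 220.00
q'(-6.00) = -184.00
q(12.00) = 8320.00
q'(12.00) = 2668.00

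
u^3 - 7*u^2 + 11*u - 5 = (u - 5)*(u - 1)^2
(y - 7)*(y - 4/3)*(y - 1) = y^3 - 28*y^2/3 + 53*y/3 - 28/3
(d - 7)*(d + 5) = d^2 - 2*d - 35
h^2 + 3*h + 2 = (h + 1)*(h + 2)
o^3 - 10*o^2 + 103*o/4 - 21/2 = (o - 6)*(o - 7/2)*(o - 1/2)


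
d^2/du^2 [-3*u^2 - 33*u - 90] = -6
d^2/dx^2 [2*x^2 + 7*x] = 4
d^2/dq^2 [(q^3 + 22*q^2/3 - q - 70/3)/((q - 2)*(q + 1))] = 8*(7*q^3 - 15*q^2 + 57*q - 29)/(3*(q^6 - 3*q^5 - 3*q^4 + 11*q^3 + 6*q^2 - 12*q - 8))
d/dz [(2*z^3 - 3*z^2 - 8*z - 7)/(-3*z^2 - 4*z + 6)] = 2*(-3*z^4 - 8*z^3 + 12*z^2 - 39*z - 38)/(9*z^4 + 24*z^3 - 20*z^2 - 48*z + 36)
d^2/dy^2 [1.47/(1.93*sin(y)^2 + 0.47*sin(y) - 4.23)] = (-21.902412*sin(y)^4 - 4.000311*sin(y)^3 - 15.474837*sin(y)^2 + 5.078115*sin(y) + 24.651312)/(1.93*sin(y)^2 + 0.47*sin(y) - 4.23)^3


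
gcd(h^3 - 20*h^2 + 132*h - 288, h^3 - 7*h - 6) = 1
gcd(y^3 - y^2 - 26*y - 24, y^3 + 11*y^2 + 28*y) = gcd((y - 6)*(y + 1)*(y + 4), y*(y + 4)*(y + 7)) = y + 4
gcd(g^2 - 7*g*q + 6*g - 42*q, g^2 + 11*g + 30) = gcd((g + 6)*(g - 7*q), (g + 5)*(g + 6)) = g + 6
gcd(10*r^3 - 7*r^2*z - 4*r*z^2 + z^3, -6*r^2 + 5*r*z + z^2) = -r + z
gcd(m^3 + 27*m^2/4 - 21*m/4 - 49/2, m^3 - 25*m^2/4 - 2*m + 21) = m^2 - m/4 - 7/2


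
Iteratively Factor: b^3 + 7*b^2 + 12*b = (b)*(b^2 + 7*b + 12) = b*(b + 4)*(b + 3)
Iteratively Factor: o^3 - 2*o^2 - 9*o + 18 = (o - 3)*(o^2 + o - 6) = (o - 3)*(o - 2)*(o + 3)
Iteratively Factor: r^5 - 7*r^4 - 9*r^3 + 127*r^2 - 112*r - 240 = (r - 5)*(r^4 - 2*r^3 - 19*r^2 + 32*r + 48) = (r - 5)*(r + 1)*(r^3 - 3*r^2 - 16*r + 48) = (r - 5)*(r + 1)*(r + 4)*(r^2 - 7*r + 12) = (r - 5)*(r - 4)*(r + 1)*(r + 4)*(r - 3)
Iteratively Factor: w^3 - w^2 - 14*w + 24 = (w - 2)*(w^2 + w - 12) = (w - 3)*(w - 2)*(w + 4)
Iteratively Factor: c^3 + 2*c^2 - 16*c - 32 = (c + 2)*(c^2 - 16) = (c - 4)*(c + 2)*(c + 4)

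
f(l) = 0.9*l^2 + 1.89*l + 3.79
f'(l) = 1.8*l + 1.89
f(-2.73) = 5.34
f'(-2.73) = -3.02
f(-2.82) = 5.62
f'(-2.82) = -3.19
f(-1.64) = 3.11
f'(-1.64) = -1.06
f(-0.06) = 3.68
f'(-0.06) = 1.78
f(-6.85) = 33.07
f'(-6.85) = -10.44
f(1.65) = 9.36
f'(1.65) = 4.86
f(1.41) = 8.24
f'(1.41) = 4.43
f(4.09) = 26.58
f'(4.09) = 9.25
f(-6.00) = 24.85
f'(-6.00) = -8.91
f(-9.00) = 59.68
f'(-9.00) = -14.31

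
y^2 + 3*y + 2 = (y + 1)*(y + 2)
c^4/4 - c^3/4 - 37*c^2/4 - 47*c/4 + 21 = (c/4 + 1)*(c - 7)*(c - 1)*(c + 3)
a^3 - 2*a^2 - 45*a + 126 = (a - 6)*(a - 3)*(a + 7)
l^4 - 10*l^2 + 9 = (l - 3)*(l - 1)*(l + 1)*(l + 3)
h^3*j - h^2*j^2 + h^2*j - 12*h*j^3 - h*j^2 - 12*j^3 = (h - 4*j)*(h + 3*j)*(h*j + j)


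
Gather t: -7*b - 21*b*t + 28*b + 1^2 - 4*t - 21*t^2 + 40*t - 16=21*b - 21*t^2 + t*(36 - 21*b) - 15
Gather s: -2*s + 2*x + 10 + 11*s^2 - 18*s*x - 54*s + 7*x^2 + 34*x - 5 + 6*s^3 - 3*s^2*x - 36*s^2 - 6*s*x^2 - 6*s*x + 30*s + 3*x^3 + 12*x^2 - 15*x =6*s^3 + s^2*(-3*x - 25) + s*(-6*x^2 - 24*x - 26) + 3*x^3 + 19*x^2 + 21*x + 5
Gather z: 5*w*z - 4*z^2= 5*w*z - 4*z^2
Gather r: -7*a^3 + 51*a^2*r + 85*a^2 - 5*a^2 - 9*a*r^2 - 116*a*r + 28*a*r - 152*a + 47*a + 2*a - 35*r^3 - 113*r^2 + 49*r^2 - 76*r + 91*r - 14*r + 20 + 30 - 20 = -7*a^3 + 80*a^2 - 103*a - 35*r^3 + r^2*(-9*a - 64) + r*(51*a^2 - 88*a + 1) + 30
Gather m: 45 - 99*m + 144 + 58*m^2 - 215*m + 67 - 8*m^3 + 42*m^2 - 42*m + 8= -8*m^3 + 100*m^2 - 356*m + 264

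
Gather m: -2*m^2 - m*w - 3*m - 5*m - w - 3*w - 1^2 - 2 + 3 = -2*m^2 + m*(-w - 8) - 4*w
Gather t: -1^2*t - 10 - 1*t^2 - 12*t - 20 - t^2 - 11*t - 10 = -2*t^2 - 24*t - 40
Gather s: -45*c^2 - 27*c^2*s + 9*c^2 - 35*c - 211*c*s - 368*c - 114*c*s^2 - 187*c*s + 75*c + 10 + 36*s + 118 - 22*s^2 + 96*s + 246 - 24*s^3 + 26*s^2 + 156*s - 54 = -36*c^2 - 328*c - 24*s^3 + s^2*(4 - 114*c) + s*(-27*c^2 - 398*c + 288) + 320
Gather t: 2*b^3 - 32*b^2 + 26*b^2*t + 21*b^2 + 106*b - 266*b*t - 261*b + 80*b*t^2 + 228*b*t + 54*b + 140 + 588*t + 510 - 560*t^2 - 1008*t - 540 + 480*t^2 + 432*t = 2*b^3 - 11*b^2 - 101*b + t^2*(80*b - 80) + t*(26*b^2 - 38*b + 12) + 110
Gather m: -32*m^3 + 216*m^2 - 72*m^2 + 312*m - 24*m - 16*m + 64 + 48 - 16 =-32*m^3 + 144*m^2 + 272*m + 96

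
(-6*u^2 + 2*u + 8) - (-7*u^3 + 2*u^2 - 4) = 7*u^3 - 8*u^2 + 2*u + 12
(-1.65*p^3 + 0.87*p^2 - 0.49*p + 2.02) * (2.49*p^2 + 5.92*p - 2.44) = -4.1085*p^5 - 7.6017*p^4 + 7.9563*p^3 + 0.00620000000000109*p^2 + 13.154*p - 4.9288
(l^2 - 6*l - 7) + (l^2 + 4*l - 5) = 2*l^2 - 2*l - 12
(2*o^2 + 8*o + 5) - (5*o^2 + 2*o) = -3*o^2 + 6*o + 5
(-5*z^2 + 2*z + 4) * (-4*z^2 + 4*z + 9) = 20*z^4 - 28*z^3 - 53*z^2 + 34*z + 36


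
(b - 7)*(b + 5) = b^2 - 2*b - 35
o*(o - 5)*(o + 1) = o^3 - 4*o^2 - 5*o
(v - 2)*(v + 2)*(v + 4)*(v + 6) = v^4 + 10*v^3 + 20*v^2 - 40*v - 96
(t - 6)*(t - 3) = t^2 - 9*t + 18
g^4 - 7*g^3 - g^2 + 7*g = g*(g - 7)*(g - 1)*(g + 1)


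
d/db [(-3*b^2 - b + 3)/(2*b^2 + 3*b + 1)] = (-7*b^2 - 18*b - 10)/(4*b^4 + 12*b^3 + 13*b^2 + 6*b + 1)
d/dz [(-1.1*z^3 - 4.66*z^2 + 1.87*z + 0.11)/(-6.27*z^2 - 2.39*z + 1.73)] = (6.897*z^4 + 5.25800000000001*z^3 + 17.1533*z^2 - 14.7442*z + 3.498)/(39.3129*z^4 + 29.9706*z^3 - 15.9821*z^2 - 8.2694*z + 2.9929)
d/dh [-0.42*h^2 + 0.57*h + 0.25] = 0.57 - 0.84*h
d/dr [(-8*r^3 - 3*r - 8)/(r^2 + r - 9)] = (-8*r^4 - 16*r^3 + 219*r^2 + 16*r + 35)/(r^4 + 2*r^3 - 17*r^2 - 18*r + 81)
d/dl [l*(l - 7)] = 2*l - 7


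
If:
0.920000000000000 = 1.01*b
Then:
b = 0.91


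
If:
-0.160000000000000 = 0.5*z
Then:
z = -0.32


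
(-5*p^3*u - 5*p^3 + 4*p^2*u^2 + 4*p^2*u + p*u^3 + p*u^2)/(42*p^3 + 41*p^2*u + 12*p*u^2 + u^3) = p*(-5*p^2*u - 5*p^2 + 4*p*u^2 + 4*p*u + u^3 + u^2)/(42*p^3 + 41*p^2*u + 12*p*u^2 + u^3)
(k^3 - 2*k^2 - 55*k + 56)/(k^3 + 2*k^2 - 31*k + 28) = (k - 8)/(k - 4)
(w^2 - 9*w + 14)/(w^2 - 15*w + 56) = (w - 2)/(w - 8)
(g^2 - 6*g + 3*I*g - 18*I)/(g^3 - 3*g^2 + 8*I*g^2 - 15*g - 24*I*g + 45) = (g - 6)/(g^2 + g*(-3 + 5*I) - 15*I)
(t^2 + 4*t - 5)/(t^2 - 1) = (t + 5)/(t + 1)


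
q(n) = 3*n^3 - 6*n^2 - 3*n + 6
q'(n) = 9*n^2 - 12*n - 3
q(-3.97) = -264.37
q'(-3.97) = 186.49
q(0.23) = 5.03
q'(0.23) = -5.28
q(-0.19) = 6.33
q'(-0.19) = -0.40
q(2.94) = 21.55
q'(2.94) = 39.51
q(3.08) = 27.50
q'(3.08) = 45.42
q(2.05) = 0.48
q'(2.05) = 10.22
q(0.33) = 4.46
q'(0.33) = -5.98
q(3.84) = 75.88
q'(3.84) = 83.63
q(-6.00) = -840.00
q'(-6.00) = 393.00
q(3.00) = 24.00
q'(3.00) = 42.00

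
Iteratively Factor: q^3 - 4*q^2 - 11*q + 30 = (q - 5)*(q^2 + q - 6) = (q - 5)*(q + 3)*(q - 2)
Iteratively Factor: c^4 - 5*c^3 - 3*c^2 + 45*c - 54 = (c + 3)*(c^3 - 8*c^2 + 21*c - 18) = (c - 3)*(c + 3)*(c^2 - 5*c + 6) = (c - 3)^2*(c + 3)*(c - 2)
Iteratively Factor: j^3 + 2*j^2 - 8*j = (j + 4)*(j^2 - 2*j) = (j - 2)*(j + 4)*(j)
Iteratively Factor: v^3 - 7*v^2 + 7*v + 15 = (v + 1)*(v^2 - 8*v + 15) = (v - 5)*(v + 1)*(v - 3)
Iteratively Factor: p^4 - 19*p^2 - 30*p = (p + 3)*(p^3 - 3*p^2 - 10*p) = (p + 2)*(p + 3)*(p^2 - 5*p) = p*(p + 2)*(p + 3)*(p - 5)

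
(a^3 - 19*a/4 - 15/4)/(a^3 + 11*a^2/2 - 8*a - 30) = (2*a^2 + 5*a + 3)/(2*(a^2 + 8*a + 12))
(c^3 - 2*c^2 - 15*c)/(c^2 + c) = (c^2 - 2*c - 15)/(c + 1)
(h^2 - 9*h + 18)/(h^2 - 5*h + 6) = (h - 6)/(h - 2)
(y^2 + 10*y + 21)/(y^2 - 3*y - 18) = (y + 7)/(y - 6)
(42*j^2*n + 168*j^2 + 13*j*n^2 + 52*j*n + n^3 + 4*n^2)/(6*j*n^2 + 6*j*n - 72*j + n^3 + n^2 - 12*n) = (7*j + n)/(n - 3)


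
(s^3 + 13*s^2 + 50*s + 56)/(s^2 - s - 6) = (s^2 + 11*s + 28)/(s - 3)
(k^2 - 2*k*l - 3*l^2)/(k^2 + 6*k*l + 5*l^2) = (k - 3*l)/(k + 5*l)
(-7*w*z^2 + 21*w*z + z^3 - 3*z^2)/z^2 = -7*w + 21*w/z + z - 3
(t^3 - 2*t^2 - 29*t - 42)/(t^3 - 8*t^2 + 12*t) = (t^3 - 2*t^2 - 29*t - 42)/(t*(t^2 - 8*t + 12))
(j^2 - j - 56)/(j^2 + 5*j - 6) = (j^2 - j - 56)/(j^2 + 5*j - 6)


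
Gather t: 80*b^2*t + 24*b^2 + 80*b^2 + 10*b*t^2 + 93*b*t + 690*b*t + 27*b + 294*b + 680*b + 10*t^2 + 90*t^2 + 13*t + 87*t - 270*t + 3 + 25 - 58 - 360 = 104*b^2 + 1001*b + t^2*(10*b + 100) + t*(80*b^2 + 783*b - 170) - 390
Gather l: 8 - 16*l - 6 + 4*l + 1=3 - 12*l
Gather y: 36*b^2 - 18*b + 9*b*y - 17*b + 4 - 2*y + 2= 36*b^2 - 35*b + y*(9*b - 2) + 6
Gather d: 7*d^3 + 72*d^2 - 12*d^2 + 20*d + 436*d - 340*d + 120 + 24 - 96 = 7*d^3 + 60*d^2 + 116*d + 48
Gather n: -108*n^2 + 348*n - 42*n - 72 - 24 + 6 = -108*n^2 + 306*n - 90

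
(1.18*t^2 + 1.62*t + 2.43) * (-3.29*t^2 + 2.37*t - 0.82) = -3.8822*t^4 - 2.5332*t^3 - 5.1229*t^2 + 4.4307*t - 1.9926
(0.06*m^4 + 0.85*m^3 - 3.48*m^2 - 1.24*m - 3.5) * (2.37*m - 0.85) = 0.1422*m^5 + 1.9635*m^4 - 8.9701*m^3 + 0.0191999999999997*m^2 - 7.241*m + 2.975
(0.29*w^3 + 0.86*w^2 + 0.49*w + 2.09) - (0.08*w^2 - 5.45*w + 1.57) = 0.29*w^3 + 0.78*w^2 + 5.94*w + 0.52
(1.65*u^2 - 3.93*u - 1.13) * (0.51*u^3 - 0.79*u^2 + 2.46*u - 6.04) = 0.8415*u^5 - 3.3078*u^4 + 6.5874*u^3 - 18.7411*u^2 + 20.9574*u + 6.8252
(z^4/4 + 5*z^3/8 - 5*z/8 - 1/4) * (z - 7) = z^5/4 - 9*z^4/8 - 35*z^3/8 - 5*z^2/8 + 33*z/8 + 7/4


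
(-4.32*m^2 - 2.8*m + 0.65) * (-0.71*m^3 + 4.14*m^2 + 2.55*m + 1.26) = 3.0672*m^5 - 15.8968*m^4 - 23.0695*m^3 - 9.8922*m^2 - 1.8705*m + 0.819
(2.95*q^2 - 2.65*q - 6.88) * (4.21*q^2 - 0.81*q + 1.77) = 12.4195*q^4 - 13.546*q^3 - 21.5968*q^2 + 0.8823*q - 12.1776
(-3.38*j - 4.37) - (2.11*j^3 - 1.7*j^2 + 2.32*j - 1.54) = -2.11*j^3 + 1.7*j^2 - 5.7*j - 2.83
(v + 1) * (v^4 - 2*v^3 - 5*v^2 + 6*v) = v^5 - v^4 - 7*v^3 + v^2 + 6*v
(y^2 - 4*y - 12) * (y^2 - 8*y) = y^4 - 12*y^3 + 20*y^2 + 96*y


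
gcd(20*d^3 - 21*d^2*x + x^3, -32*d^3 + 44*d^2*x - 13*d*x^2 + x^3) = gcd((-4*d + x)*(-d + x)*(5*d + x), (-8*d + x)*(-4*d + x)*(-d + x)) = 4*d^2 - 5*d*x + x^2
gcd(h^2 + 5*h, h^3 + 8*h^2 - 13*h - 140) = h + 5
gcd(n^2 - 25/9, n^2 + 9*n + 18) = 1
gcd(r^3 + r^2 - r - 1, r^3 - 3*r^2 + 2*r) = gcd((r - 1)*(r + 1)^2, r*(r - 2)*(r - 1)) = r - 1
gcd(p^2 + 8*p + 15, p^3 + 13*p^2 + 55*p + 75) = p^2 + 8*p + 15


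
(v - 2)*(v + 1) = v^2 - v - 2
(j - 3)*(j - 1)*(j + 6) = j^3 + 2*j^2 - 21*j + 18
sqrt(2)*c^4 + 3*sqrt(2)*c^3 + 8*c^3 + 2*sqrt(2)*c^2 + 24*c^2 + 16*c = c*(c + 2)*(c + 4*sqrt(2))*(sqrt(2)*c + sqrt(2))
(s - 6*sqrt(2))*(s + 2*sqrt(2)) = s^2 - 4*sqrt(2)*s - 24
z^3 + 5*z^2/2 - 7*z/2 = z*(z - 1)*(z + 7/2)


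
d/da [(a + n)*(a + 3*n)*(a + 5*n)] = 3*a^2 + 18*a*n + 23*n^2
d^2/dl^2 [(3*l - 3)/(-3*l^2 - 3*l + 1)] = 54*(l*(3*l^2 + 3*l - 1) - (l - 1)*(2*l + 1)^2)/(3*l^2 + 3*l - 1)^3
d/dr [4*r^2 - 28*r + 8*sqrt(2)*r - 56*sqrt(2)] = 8*r - 28 + 8*sqrt(2)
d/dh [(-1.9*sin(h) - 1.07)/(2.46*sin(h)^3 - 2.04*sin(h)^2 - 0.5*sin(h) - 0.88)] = (9.348*sin(h)^3 + 4.0206*sin(h)^2 - 4.3656*sin(h) + 1.137)*cos(h)/(6.0516*sin(h)^6 - 10.0368*sin(h)^5 + 1.7016*sin(h)^4 - 2.2896*sin(h)^3 + 3.8404*sin(h)^2 + 0.88*sin(h) + 0.7744)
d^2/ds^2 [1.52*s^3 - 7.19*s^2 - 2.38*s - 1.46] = 9.12*s - 14.38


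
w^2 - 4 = (w - 2)*(w + 2)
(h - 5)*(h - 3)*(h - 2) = h^3 - 10*h^2 + 31*h - 30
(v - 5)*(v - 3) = v^2 - 8*v + 15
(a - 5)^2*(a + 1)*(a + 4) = a^4 - 5*a^3 - 21*a^2 + 85*a + 100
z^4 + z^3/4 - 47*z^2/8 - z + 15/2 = (z - 2)*(z - 5/4)*(z + 3/2)*(z + 2)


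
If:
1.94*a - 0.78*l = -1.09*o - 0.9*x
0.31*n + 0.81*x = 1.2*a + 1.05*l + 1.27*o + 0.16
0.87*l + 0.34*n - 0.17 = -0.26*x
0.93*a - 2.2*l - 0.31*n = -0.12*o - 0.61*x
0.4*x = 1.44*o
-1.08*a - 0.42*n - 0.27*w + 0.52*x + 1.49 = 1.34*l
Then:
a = 0.56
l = -0.51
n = 2.75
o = -0.34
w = -0.81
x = -1.23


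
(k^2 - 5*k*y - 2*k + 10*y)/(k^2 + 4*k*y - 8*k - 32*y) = (k^2 - 5*k*y - 2*k + 10*y)/(k^2 + 4*k*y - 8*k - 32*y)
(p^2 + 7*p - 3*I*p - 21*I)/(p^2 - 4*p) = (p^2 + p*(7 - 3*I) - 21*I)/(p*(p - 4))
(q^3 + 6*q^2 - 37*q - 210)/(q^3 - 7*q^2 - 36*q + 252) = (q^2 + 12*q + 35)/(q^2 - q - 42)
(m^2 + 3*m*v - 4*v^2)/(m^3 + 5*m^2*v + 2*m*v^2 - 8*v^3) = 1/(m + 2*v)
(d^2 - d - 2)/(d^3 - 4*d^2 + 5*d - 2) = (d + 1)/(d^2 - 2*d + 1)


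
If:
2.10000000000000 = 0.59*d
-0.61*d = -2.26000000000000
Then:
No Solution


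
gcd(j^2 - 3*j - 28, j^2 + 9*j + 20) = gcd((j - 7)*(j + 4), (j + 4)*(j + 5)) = j + 4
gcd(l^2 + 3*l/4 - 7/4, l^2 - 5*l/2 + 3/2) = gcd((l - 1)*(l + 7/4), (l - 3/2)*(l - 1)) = l - 1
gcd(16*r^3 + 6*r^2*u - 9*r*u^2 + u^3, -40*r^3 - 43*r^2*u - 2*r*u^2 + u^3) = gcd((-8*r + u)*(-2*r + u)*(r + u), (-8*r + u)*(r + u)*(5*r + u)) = 8*r^2 + 7*r*u - u^2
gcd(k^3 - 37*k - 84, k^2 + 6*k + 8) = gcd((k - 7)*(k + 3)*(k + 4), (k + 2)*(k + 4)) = k + 4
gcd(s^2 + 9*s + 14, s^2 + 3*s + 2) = s + 2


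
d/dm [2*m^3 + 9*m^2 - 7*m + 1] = 6*m^2 + 18*m - 7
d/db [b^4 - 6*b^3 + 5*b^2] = 2*b*(2*b^2 - 9*b + 5)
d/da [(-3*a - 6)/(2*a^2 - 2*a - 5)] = 3*(2*a^2 + 8*a + 1)/(4*a^4 - 8*a^3 - 16*a^2 + 20*a + 25)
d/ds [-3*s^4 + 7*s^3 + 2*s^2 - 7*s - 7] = -12*s^3 + 21*s^2 + 4*s - 7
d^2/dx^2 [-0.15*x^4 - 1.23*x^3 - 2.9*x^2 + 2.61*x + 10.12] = -1.8*x^2 - 7.38*x - 5.8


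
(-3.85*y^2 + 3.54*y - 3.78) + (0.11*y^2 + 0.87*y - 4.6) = -3.74*y^2 + 4.41*y - 8.38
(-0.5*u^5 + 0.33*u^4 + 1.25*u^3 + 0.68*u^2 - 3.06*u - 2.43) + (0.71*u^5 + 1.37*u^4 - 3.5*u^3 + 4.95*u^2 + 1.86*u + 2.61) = 0.21*u^5 + 1.7*u^4 - 2.25*u^3 + 5.63*u^2 - 1.2*u + 0.18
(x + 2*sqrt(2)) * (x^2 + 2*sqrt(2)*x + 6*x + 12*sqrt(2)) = x^3 + 4*sqrt(2)*x^2 + 6*x^2 + 8*x + 24*sqrt(2)*x + 48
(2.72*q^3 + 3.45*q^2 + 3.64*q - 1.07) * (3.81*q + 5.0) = 10.3632*q^4 + 26.7445*q^3 + 31.1184*q^2 + 14.1233*q - 5.35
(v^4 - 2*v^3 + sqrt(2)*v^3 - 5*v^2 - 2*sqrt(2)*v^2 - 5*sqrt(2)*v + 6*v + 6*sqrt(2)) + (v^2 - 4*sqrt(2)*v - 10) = v^4 - 2*v^3 + sqrt(2)*v^3 - 4*v^2 - 2*sqrt(2)*v^2 - 9*sqrt(2)*v + 6*v - 10 + 6*sqrt(2)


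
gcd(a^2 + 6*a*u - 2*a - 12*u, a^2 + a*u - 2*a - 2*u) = a - 2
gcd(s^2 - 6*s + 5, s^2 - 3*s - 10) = s - 5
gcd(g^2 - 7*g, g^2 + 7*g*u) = g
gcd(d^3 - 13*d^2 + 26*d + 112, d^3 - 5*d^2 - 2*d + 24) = d + 2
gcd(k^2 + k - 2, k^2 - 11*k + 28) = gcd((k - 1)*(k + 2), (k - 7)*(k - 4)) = 1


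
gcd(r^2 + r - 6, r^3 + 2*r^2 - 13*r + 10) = r - 2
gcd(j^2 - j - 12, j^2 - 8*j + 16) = j - 4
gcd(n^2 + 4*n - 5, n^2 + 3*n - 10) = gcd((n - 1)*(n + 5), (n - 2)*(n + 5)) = n + 5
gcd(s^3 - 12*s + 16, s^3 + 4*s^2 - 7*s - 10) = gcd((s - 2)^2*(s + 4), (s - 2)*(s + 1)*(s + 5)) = s - 2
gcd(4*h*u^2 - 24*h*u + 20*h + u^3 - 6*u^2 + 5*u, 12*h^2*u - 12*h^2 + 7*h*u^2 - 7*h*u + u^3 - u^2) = 4*h*u - 4*h + u^2 - u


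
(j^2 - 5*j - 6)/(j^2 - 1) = (j - 6)/(j - 1)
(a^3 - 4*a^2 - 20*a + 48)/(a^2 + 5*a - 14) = (a^2 - 2*a - 24)/(a + 7)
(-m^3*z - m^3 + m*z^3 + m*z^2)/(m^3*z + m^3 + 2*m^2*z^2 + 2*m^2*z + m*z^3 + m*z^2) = (-m + z)/(m + z)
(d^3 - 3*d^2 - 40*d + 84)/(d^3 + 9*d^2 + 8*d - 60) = (d - 7)/(d + 5)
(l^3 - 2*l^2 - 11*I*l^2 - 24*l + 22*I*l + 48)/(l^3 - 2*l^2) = 1 - 11*I/l - 24/l^2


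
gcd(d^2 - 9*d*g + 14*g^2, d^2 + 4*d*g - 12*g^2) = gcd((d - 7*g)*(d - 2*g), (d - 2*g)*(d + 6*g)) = d - 2*g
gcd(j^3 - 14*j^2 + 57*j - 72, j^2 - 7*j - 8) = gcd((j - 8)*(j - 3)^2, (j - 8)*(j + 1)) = j - 8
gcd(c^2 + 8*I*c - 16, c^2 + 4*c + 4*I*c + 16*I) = c + 4*I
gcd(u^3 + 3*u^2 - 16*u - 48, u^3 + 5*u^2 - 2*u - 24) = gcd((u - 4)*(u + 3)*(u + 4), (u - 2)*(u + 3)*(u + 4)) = u^2 + 7*u + 12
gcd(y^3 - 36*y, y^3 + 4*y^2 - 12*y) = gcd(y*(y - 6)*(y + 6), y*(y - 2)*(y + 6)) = y^2 + 6*y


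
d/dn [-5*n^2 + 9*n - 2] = 9 - 10*n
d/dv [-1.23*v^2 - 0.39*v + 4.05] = -2.46*v - 0.39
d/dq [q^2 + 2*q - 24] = 2*q + 2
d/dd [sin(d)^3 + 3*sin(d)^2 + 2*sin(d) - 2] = (3*sin(d)^2 + 6*sin(d) + 2)*cos(d)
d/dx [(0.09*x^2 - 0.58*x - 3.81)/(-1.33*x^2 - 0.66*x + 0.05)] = (-0.8308*x^2 - 10.1256*x - 2.5436)/(1.7689*x^4 + 1.7556*x^3 + 0.3026*x^2 - 0.066*x + 0.0025)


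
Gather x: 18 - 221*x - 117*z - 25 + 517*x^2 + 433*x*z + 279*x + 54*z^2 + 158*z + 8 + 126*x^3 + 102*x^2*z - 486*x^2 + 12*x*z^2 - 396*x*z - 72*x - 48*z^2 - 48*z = 126*x^3 + x^2*(102*z + 31) + x*(12*z^2 + 37*z - 14) + 6*z^2 - 7*z + 1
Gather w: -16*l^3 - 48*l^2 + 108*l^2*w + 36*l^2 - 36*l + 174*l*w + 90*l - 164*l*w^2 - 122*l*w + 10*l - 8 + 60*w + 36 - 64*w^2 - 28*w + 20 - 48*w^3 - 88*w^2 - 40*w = -16*l^3 - 12*l^2 + 64*l - 48*w^3 + w^2*(-164*l - 152) + w*(108*l^2 + 52*l - 8) + 48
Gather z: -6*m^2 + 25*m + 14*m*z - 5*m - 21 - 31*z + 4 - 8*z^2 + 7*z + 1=-6*m^2 + 20*m - 8*z^2 + z*(14*m - 24) - 16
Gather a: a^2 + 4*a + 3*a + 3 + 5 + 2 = a^2 + 7*a + 10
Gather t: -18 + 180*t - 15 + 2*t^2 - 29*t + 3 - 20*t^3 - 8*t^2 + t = -20*t^3 - 6*t^2 + 152*t - 30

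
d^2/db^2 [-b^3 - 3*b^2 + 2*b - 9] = -6*b - 6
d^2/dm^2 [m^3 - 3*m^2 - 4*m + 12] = 6*m - 6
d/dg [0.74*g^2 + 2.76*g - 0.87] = 1.48*g + 2.76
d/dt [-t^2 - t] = -2*t - 1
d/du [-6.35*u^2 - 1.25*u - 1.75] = -12.7*u - 1.25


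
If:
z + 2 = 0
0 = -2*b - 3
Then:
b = -3/2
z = -2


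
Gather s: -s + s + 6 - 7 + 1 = 0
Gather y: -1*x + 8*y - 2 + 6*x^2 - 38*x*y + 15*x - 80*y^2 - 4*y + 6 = 6*x^2 + 14*x - 80*y^2 + y*(4 - 38*x) + 4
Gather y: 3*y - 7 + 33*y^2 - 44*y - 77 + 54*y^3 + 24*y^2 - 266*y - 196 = 54*y^3 + 57*y^2 - 307*y - 280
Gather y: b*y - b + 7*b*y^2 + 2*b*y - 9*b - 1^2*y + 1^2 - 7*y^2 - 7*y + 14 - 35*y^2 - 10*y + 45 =-10*b + y^2*(7*b - 42) + y*(3*b - 18) + 60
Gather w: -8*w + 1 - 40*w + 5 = 6 - 48*w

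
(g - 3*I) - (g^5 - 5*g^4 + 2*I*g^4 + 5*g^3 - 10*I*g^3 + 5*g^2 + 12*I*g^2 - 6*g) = -g^5 + 5*g^4 - 2*I*g^4 - 5*g^3 + 10*I*g^3 - 5*g^2 - 12*I*g^2 + 7*g - 3*I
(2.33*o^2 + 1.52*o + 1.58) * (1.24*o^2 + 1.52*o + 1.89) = 2.8892*o^4 + 5.4264*o^3 + 8.6733*o^2 + 5.2744*o + 2.9862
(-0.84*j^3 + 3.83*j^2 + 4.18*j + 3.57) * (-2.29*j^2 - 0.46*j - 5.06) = 1.9236*j^5 - 8.3843*j^4 - 7.0836*j^3 - 29.4779*j^2 - 22.793*j - 18.0642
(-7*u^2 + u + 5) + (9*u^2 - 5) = 2*u^2 + u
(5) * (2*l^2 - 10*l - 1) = 10*l^2 - 50*l - 5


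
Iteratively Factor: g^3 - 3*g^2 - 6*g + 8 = (g - 4)*(g^2 + g - 2) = (g - 4)*(g + 2)*(g - 1)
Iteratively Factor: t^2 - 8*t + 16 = (t - 4)*(t - 4)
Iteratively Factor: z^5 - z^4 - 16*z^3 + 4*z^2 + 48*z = (z)*(z^4 - z^3 - 16*z^2 + 4*z + 48) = z*(z - 2)*(z^3 + z^2 - 14*z - 24) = z*(z - 4)*(z - 2)*(z^2 + 5*z + 6) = z*(z - 4)*(z - 2)*(z + 2)*(z + 3)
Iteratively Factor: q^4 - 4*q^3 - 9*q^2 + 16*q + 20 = (q + 2)*(q^3 - 6*q^2 + 3*q + 10) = (q - 5)*(q + 2)*(q^2 - q - 2) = (q - 5)*(q - 2)*(q + 2)*(q + 1)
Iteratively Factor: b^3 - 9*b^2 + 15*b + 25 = (b - 5)*(b^2 - 4*b - 5) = (b - 5)*(b + 1)*(b - 5)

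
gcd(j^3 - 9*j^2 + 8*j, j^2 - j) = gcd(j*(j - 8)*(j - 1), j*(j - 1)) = j^2 - j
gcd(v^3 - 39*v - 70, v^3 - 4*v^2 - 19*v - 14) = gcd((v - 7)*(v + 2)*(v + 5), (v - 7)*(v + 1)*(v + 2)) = v^2 - 5*v - 14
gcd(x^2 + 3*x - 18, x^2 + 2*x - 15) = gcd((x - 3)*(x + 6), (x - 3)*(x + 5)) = x - 3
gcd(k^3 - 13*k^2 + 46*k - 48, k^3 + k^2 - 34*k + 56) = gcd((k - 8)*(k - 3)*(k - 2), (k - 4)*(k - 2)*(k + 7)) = k - 2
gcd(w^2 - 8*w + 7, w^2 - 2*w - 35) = w - 7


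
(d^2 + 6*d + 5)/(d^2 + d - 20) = (d + 1)/(d - 4)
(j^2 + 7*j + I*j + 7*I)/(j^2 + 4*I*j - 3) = (j + 7)/(j + 3*I)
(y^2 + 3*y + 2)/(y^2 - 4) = (y + 1)/(y - 2)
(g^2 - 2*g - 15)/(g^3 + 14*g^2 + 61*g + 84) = (g - 5)/(g^2 + 11*g + 28)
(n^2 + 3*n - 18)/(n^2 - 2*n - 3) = (n + 6)/(n + 1)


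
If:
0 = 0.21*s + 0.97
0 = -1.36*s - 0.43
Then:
No Solution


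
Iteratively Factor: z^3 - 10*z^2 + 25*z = (z - 5)*(z^2 - 5*z) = (z - 5)^2*(z)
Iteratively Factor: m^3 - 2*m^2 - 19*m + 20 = (m - 1)*(m^2 - m - 20) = (m - 1)*(m + 4)*(m - 5)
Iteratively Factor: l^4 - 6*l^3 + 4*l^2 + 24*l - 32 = (l - 4)*(l^3 - 2*l^2 - 4*l + 8) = (l - 4)*(l - 2)*(l^2 - 4) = (l - 4)*(l - 2)*(l + 2)*(l - 2)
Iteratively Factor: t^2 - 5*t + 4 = (t - 1)*(t - 4)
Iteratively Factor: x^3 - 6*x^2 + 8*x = (x)*(x^2 - 6*x + 8) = x*(x - 4)*(x - 2)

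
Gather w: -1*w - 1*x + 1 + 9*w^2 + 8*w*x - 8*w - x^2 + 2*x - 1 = 9*w^2 + w*(8*x - 9) - x^2 + x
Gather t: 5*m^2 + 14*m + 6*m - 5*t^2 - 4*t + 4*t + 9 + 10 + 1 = 5*m^2 + 20*m - 5*t^2 + 20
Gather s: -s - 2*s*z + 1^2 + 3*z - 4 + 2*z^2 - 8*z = s*(-2*z - 1) + 2*z^2 - 5*z - 3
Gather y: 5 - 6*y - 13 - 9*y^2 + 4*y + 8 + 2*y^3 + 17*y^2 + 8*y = 2*y^3 + 8*y^2 + 6*y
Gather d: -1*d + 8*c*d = d*(8*c - 1)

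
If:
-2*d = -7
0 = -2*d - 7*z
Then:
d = 7/2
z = -1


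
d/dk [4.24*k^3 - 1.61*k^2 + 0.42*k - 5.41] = 12.72*k^2 - 3.22*k + 0.42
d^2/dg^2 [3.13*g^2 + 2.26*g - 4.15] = 6.26000000000000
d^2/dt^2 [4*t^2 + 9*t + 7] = 8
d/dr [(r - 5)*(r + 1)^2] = 3*(r - 3)*(r + 1)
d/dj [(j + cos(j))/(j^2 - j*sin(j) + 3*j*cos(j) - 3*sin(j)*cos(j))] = (2*j^2*sin(j) + j^2*cos(j) - j^2 - 2*j*cos(j) + 3*j*cos(2*j) + j - sin(2*j) + 9*cos(j)/4 - 3*cos(2*j)/2 + 3*cos(3*j)/4 - 3/2)/((j - sin(j))^2*(j + 3*cos(j))^2)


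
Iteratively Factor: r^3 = (r)*(r^2) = r^2*(r)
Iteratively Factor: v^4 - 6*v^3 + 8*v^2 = (v - 4)*(v^3 - 2*v^2) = v*(v - 4)*(v^2 - 2*v) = v^2*(v - 4)*(v - 2)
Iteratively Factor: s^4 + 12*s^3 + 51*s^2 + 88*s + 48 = (s + 3)*(s^3 + 9*s^2 + 24*s + 16) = (s + 3)*(s + 4)*(s^2 + 5*s + 4) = (s + 1)*(s + 3)*(s + 4)*(s + 4)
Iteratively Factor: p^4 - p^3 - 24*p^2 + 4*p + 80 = (p + 2)*(p^3 - 3*p^2 - 18*p + 40) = (p - 5)*(p + 2)*(p^2 + 2*p - 8) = (p - 5)*(p - 2)*(p + 2)*(p + 4)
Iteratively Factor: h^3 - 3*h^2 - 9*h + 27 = (h + 3)*(h^2 - 6*h + 9) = (h - 3)*(h + 3)*(h - 3)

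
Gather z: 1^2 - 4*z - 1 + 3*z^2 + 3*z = 3*z^2 - z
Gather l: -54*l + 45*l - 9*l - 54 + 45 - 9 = -18*l - 18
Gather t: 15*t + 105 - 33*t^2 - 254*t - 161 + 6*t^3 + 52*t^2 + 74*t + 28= 6*t^3 + 19*t^2 - 165*t - 28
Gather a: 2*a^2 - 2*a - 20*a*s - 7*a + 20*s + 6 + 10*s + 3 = 2*a^2 + a*(-20*s - 9) + 30*s + 9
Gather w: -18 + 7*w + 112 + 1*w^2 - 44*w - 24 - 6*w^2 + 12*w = -5*w^2 - 25*w + 70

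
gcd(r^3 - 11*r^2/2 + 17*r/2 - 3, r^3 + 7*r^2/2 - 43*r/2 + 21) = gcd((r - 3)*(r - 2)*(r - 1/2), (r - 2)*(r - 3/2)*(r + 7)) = r - 2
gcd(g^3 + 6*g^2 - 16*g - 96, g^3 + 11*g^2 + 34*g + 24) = g^2 + 10*g + 24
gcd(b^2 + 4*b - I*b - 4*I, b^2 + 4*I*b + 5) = b - I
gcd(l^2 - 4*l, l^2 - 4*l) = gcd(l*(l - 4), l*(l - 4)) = l^2 - 4*l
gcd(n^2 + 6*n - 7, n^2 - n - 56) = n + 7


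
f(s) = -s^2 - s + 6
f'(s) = -2*s - 1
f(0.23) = 5.72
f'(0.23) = -1.46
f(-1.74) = 4.71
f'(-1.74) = 2.48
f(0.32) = 5.58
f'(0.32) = -1.64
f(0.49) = 5.27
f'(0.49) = -1.98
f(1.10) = 3.69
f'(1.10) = -3.20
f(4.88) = -22.69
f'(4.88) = -10.76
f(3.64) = -10.89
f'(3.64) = -8.28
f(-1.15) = 5.83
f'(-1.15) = 1.30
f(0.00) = 6.00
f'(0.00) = -1.00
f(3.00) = -6.00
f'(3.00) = -7.00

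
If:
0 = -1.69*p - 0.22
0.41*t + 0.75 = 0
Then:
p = -0.13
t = -1.83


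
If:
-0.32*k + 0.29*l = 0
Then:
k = 0.90625*l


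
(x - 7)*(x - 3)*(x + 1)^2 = x^4 - 8*x^3 + 2*x^2 + 32*x + 21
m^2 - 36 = (m - 6)*(m + 6)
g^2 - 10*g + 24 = (g - 6)*(g - 4)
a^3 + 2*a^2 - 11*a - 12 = (a - 3)*(a + 1)*(a + 4)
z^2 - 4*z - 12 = (z - 6)*(z + 2)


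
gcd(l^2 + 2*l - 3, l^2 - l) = l - 1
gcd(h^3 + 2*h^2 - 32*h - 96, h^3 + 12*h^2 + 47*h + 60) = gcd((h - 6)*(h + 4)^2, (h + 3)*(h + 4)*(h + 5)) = h + 4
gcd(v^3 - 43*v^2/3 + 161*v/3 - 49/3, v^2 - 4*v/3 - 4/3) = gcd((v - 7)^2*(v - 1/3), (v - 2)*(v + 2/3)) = 1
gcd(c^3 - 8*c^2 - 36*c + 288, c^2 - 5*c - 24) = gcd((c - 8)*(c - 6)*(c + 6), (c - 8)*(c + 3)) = c - 8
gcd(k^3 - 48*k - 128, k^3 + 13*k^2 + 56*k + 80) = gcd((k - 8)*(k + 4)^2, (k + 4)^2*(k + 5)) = k^2 + 8*k + 16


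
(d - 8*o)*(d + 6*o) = d^2 - 2*d*o - 48*o^2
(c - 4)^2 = c^2 - 8*c + 16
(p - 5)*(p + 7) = p^2 + 2*p - 35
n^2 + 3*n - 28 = (n - 4)*(n + 7)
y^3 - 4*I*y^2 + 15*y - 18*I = (y - 6*I)*(y - I)*(y + 3*I)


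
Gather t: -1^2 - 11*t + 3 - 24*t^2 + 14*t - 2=-24*t^2 + 3*t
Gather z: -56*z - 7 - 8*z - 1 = -64*z - 8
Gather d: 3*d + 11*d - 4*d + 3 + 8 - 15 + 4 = 10*d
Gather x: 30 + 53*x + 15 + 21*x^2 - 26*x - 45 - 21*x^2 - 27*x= 0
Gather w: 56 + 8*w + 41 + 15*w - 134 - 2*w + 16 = 21*w - 21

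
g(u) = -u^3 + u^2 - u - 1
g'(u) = -3*u^2 + 2*u - 1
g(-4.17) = 93.07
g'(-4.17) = -61.51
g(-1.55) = 6.68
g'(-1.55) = -11.31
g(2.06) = -7.56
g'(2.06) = -9.61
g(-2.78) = 30.99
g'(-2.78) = -29.75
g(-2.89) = 34.38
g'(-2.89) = -31.84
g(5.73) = -162.03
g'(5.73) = -88.04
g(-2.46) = 22.40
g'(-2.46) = -24.07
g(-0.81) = 1.00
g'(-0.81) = -4.59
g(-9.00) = 818.00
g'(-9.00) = -262.00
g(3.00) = -22.00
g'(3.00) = -22.00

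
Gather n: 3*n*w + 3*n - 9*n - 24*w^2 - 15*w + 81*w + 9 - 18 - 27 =n*(3*w - 6) - 24*w^2 + 66*w - 36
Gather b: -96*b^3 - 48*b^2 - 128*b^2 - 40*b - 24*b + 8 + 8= -96*b^3 - 176*b^2 - 64*b + 16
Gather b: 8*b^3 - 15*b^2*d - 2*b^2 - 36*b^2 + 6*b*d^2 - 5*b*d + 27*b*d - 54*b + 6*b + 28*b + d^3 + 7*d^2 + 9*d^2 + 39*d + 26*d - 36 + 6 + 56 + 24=8*b^3 + b^2*(-15*d - 38) + b*(6*d^2 + 22*d - 20) + d^3 + 16*d^2 + 65*d + 50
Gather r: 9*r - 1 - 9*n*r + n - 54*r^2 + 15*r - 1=n - 54*r^2 + r*(24 - 9*n) - 2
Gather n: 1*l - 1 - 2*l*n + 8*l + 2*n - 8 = 9*l + n*(2 - 2*l) - 9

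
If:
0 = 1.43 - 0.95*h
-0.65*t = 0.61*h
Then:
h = 1.51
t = -1.41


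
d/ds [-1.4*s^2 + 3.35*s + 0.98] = 3.35 - 2.8*s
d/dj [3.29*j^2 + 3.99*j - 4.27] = 6.58*j + 3.99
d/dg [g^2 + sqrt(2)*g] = 2*g + sqrt(2)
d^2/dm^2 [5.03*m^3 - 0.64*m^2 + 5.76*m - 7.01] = 30.18*m - 1.28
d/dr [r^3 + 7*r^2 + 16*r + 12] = 3*r^2 + 14*r + 16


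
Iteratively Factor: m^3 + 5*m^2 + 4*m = (m + 4)*(m^2 + m) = m*(m + 4)*(m + 1)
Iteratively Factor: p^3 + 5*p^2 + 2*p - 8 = (p + 4)*(p^2 + p - 2) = (p + 2)*(p + 4)*(p - 1)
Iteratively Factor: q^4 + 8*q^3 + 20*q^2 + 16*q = (q + 2)*(q^3 + 6*q^2 + 8*q) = (q + 2)*(q + 4)*(q^2 + 2*q) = q*(q + 2)*(q + 4)*(q + 2)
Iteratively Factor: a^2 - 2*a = (a - 2)*(a)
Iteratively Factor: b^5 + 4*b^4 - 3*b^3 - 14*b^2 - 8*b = (b)*(b^4 + 4*b^3 - 3*b^2 - 14*b - 8) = b*(b + 4)*(b^3 - 3*b - 2) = b*(b + 1)*(b + 4)*(b^2 - b - 2) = b*(b - 2)*(b + 1)*(b + 4)*(b + 1)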